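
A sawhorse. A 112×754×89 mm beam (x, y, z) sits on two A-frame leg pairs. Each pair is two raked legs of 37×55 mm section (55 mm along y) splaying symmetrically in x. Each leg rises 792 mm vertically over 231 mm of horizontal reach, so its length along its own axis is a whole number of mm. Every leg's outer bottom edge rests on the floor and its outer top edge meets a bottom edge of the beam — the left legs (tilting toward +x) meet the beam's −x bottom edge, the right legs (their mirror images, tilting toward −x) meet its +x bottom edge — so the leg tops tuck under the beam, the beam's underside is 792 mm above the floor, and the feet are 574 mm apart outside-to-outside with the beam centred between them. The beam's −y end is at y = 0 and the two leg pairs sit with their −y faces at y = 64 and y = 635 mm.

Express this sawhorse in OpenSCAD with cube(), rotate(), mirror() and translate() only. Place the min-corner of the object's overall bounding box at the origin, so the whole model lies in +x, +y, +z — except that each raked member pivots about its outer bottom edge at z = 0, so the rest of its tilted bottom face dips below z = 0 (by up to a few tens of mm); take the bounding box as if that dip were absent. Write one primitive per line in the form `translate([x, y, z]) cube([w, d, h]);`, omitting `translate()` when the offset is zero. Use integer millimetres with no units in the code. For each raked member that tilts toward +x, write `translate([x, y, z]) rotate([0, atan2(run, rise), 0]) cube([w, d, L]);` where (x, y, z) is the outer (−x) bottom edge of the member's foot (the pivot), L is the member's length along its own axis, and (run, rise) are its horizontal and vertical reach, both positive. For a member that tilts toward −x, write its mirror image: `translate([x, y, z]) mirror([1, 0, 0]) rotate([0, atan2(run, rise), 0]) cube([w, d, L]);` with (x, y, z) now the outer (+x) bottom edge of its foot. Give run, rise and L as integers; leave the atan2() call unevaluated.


// leg length = √(231² + 792²) = 825
// right-leg outer foot x = 2·231 + 112 = 574
// beam min-corner = (231, 0, 792)
translate([231, 0, 792]) cube([112, 754, 89]);
translate([0, 64, 0]) rotate([0, atan2(231, 792), 0]) cube([37, 55, 825]);
translate([574, 64, 0]) mirror([1, 0, 0]) rotate([0, atan2(231, 792), 0]) cube([37, 55, 825]);
translate([0, 635, 0]) rotate([0, atan2(231, 792), 0]) cube([37, 55, 825]);
translate([574, 635, 0]) mirror([1, 0, 0]) rotate([0, atan2(231, 792), 0]) cube([37, 55, 825]);


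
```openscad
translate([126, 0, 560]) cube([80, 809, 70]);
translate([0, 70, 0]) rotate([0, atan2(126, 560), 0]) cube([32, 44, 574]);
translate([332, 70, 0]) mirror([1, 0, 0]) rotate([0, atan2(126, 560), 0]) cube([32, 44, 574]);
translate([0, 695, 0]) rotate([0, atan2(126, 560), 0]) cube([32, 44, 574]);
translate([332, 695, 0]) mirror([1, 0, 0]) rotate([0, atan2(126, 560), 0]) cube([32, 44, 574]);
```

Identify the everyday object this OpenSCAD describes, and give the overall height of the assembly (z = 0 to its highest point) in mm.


A sawhorse. The overall height is 630 mm.

A beam across two mirrored pairs of raked legs — a sawhorse. The beam's underside is at z = 560 (matching the legs' vertical rise in atan2(126, 560)) and the beam is 70 mm tall, so its top is at 560 + 70 = 630 mm. The raked legs top out at the beam's underside, so that is the highest point.


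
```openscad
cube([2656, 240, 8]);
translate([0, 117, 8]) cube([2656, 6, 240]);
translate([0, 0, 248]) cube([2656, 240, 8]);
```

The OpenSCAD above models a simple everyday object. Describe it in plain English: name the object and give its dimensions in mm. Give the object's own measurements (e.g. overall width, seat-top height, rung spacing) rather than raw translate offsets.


An I-beam lying along x, 2656 mm long. Overall section height 256 mm. Two flanges 240 mm wide (y) and 8 mm thick, one on the floor and one at the top; a web 6 mm thick runs between them, centred on the flange width.


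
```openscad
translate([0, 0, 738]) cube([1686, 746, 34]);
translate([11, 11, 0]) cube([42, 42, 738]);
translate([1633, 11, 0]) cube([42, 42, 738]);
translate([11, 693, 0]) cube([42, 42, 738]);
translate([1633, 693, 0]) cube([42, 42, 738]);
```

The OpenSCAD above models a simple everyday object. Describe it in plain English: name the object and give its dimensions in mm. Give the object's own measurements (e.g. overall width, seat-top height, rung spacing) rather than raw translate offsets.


A table: top 1686 mm (x) × 746 mm (y), 34 mm thick, upper face at z = 772 mm, on four 42×42 mm square legs, each inset 11 mm from the nearest pair of top edges from z = 0 to the bottom of the top.


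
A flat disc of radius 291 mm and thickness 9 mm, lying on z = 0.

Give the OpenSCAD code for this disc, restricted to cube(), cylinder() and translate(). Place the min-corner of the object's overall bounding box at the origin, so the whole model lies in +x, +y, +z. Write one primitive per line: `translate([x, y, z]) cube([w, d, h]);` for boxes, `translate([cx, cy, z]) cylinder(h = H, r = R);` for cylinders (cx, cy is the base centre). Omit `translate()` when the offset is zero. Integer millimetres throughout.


translate([291, 291, 0]) cylinder(h = 9, r = 291);


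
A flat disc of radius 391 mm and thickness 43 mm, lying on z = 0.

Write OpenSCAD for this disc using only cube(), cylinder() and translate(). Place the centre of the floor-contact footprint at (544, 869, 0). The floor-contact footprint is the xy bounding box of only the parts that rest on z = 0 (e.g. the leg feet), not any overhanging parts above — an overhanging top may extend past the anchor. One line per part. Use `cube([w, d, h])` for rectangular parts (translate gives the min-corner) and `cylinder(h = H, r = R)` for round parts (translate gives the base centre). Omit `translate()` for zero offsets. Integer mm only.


translate([544, 869, 0]) cylinder(h = 43, r = 391);


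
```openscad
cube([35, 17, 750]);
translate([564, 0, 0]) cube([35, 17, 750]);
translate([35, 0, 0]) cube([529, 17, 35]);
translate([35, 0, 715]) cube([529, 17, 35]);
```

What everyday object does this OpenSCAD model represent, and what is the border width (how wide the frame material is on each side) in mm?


A picture frame. The border width is 35 mm.

Four thin pieces enclosing a rectangular opening — a picture frame. The two full-height stiles are 750 mm tall; the top rail sits at z = 715 and is 35 mm tall, so the border above the opening is 750 − 715 = 35 mm, matching the stile x-width.


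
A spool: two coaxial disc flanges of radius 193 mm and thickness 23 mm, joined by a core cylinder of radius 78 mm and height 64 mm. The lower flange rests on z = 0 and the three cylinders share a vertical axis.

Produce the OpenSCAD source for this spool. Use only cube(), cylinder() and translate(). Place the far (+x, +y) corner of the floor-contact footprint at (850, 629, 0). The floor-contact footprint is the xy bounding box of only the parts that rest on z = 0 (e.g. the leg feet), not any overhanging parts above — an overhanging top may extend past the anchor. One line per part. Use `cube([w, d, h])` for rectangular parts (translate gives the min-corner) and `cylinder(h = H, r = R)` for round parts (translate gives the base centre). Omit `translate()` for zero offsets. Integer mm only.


translate([657, 436, 0]) cylinder(h = 23, r = 193);
translate([657, 436, 23]) cylinder(h = 64, r = 78);
translate([657, 436, 87]) cylinder(h = 23, r = 193);


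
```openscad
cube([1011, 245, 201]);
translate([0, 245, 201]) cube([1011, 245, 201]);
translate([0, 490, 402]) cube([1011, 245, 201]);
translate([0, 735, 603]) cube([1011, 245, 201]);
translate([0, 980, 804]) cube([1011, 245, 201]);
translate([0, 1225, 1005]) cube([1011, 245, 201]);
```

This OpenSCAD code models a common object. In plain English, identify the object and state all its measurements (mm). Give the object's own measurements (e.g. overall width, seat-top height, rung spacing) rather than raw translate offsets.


A straight staircase of 6 solid steps. Each step is 1011 mm wide (x), 245 mm deep (y, the going) and 201 mm tall (the rise). The first step rests on the floor; each subsequent step sits one going further in +y and one rise higher in +z, directly behind and above the previous step with no overlap.


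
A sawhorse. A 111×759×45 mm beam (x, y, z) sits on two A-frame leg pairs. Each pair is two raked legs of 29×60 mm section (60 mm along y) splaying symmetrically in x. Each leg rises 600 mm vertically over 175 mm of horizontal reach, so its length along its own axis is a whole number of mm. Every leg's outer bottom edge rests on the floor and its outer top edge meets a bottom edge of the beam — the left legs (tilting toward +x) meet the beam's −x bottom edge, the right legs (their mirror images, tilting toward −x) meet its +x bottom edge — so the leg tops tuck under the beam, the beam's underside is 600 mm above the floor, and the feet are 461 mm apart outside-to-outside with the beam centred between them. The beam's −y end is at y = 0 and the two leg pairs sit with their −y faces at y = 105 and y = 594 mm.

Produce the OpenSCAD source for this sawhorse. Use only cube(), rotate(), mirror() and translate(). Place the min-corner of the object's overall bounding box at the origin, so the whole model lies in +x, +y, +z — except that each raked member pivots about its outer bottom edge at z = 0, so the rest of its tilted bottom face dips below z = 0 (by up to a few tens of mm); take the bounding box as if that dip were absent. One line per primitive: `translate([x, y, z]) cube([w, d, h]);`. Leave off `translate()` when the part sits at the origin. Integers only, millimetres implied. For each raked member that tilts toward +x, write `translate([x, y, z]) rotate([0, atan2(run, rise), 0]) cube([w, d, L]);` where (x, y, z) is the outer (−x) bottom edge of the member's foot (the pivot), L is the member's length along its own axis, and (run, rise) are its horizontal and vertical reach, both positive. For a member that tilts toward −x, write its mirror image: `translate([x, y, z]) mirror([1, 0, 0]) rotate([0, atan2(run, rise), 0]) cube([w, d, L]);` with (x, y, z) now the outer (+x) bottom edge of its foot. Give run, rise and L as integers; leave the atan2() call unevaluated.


translate([175, 0, 600]) cube([111, 759, 45]);
translate([0, 105, 0]) rotate([0, atan2(175, 600), 0]) cube([29, 60, 625]);
translate([461, 105, 0]) mirror([1, 0, 0]) rotate([0, atan2(175, 600), 0]) cube([29, 60, 625]);
translate([0, 594, 0]) rotate([0, atan2(175, 600), 0]) cube([29, 60, 625]);
translate([461, 594, 0]) mirror([1, 0, 0]) rotate([0, atan2(175, 600), 0]) cube([29, 60, 625]);


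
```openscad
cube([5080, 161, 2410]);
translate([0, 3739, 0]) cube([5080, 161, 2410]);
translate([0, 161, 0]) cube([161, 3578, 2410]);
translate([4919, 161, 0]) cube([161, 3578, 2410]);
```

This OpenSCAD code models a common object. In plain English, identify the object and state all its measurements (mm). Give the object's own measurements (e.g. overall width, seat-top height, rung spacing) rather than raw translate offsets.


The wall frame of a small rectangular building: four walls, each 2410 mm tall and 161 mm thick, enclosing a footprint 5080 mm (x) by 3900 mm (y) outside-to-outside, with no floor or roof. The front and back walls (the −y and +y sides) span the full width; the two side walls fit between them.


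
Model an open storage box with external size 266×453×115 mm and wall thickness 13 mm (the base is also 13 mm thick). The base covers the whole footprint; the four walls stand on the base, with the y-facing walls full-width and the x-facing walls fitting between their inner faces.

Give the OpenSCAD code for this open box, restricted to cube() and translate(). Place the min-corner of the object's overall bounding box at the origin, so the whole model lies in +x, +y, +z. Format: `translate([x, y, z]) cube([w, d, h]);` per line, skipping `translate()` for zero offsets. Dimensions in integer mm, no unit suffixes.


cube([266, 453, 13]);
translate([0, 0, 13]) cube([266, 13, 102]);
translate([0, 440, 13]) cube([266, 13, 102]);
translate([0, 13, 13]) cube([13, 427, 102]);
translate([253, 13, 13]) cube([13, 427, 102]);


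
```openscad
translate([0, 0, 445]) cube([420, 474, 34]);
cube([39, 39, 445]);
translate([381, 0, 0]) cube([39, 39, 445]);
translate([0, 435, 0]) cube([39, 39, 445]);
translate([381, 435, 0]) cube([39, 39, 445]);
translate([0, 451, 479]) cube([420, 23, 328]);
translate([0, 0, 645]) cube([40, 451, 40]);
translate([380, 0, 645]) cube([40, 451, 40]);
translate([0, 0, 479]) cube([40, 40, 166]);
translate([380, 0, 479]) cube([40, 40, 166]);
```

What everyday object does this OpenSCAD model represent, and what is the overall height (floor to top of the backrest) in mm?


A chair. The overall height is 807 mm.

A slab on four corner posts with a tall panel at the back — a chair. The seat slab sits at z = 445 with thickness 34, and the 328 mm backrest starts at the seat top, so the overall height is 445 + 34 + 328 = 807 mm.


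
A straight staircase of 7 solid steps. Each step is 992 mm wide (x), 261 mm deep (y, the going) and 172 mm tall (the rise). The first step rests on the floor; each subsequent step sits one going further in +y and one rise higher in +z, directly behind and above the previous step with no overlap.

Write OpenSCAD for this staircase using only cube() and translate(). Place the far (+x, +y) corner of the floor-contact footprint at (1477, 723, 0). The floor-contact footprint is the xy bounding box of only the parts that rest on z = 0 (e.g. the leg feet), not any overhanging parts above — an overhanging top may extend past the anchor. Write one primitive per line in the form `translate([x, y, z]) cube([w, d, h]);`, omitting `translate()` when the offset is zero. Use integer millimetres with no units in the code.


translate([485, 462, 0]) cube([992, 261, 172]);
translate([485, 723, 172]) cube([992, 261, 172]);
translate([485, 984, 344]) cube([992, 261, 172]);
translate([485, 1245, 516]) cube([992, 261, 172]);
translate([485, 1506, 688]) cube([992, 261, 172]);
translate([485, 1767, 860]) cube([992, 261, 172]);
translate([485, 2028, 1032]) cube([992, 261, 172]);


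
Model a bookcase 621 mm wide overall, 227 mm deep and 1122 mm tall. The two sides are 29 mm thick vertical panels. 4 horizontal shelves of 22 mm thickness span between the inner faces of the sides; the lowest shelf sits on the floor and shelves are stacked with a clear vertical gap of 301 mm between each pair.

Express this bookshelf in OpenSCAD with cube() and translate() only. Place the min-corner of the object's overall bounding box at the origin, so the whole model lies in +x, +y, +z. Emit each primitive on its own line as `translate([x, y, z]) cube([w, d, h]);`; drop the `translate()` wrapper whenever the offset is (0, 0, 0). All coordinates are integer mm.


cube([29, 227, 1122]);
translate([592, 0, 0]) cube([29, 227, 1122]);
translate([29, 0, 0]) cube([563, 227, 22]);
translate([29, 0, 323]) cube([563, 227, 22]);
translate([29, 0, 646]) cube([563, 227, 22]);
translate([29, 0, 969]) cube([563, 227, 22]);


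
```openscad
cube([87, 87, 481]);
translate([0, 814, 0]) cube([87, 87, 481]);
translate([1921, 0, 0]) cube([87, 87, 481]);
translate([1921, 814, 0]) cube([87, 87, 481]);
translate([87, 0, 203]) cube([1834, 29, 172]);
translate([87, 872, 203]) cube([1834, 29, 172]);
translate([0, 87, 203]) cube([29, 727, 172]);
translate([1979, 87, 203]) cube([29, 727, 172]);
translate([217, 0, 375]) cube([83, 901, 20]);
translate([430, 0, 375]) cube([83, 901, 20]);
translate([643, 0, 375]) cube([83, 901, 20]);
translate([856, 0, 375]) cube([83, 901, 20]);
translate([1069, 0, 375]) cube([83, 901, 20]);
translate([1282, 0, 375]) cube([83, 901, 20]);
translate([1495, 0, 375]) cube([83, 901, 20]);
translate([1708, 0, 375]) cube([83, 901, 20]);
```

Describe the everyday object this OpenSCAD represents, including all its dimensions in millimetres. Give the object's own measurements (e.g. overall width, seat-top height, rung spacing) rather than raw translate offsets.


A bed frame 2008 mm long (x) by 901 mm wide (y). Four 87×87 mm corner posts, 481 mm tall, at the corners of the footprint. Four rails of 29 mm thickness and 172 mm height run between adjacent posts with their undersides at z = 203 mm, their outer faces flush with the outside of the frame (the two x-running rails run between the posts' inner faces; the two y-running rails run between the posts' inner faces). 8 slats, each 83 mm wide (x) and 20 mm thick, lie across the top of the two x-running rails, running the full 901 mm width of the frame in y; along x they sit between the end posts with a 130 mm gap after the −x posts and between neighbouring slats and before the +x posts.


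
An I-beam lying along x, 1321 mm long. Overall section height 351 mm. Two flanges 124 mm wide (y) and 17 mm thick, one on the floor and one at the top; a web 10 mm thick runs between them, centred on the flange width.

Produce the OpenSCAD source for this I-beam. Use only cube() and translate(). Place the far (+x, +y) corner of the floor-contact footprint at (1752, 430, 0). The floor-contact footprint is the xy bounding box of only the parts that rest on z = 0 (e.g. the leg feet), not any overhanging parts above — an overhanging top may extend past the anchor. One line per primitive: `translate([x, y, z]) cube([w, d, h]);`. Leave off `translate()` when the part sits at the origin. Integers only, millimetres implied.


translate([431, 306, 0]) cube([1321, 124, 17]);
translate([431, 363, 17]) cube([1321, 10, 317]);
translate([431, 306, 334]) cube([1321, 124, 17]);


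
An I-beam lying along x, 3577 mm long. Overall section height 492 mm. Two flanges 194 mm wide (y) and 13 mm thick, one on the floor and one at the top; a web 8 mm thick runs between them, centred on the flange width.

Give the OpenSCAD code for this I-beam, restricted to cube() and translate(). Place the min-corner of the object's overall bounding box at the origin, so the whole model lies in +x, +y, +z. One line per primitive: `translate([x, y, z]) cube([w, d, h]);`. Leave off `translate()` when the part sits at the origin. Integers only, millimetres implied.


cube([3577, 194, 13]);
translate([0, 93, 13]) cube([3577, 8, 466]);
translate([0, 0, 479]) cube([3577, 194, 13]);


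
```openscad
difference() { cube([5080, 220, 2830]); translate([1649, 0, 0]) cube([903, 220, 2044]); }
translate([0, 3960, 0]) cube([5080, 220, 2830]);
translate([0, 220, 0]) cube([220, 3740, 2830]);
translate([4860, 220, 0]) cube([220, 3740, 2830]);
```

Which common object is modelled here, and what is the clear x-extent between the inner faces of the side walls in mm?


A single room. The interior width is 4640 mm.

Four walls enclosing a rectangle with a door in the front wall — a room. Outside width 5080 minus two 220 mm walls gives 4640 mm.


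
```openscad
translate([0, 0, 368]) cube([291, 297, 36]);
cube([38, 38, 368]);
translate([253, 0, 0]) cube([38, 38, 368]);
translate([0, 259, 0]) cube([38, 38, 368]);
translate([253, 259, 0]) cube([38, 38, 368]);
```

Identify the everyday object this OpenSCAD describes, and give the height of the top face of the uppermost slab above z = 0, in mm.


A stool. The seat height is 404 mm.

A 291×297×36 slab at z = 368 on four corner posts — a stool. The seat top is 368 + 36 = 404 mm.


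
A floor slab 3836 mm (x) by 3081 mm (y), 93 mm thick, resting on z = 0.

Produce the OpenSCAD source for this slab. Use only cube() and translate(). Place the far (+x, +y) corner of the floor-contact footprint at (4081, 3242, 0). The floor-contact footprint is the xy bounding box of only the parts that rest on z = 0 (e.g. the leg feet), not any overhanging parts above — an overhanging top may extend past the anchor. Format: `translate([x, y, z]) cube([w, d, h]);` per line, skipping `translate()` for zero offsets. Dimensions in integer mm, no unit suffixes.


translate([245, 161, 0]) cube([3836, 3081, 93]);


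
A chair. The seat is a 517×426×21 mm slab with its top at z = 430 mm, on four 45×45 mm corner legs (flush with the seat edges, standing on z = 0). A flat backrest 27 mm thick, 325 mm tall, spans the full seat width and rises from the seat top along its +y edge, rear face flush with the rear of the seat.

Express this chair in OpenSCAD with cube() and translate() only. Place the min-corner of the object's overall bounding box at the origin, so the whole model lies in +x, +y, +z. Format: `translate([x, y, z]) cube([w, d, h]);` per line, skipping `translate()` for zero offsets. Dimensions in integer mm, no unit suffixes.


translate([0, 0, 409]) cube([517, 426, 21]);
cube([45, 45, 409]);
translate([472, 0, 0]) cube([45, 45, 409]);
translate([0, 381, 0]) cube([45, 45, 409]);
translate([472, 381, 0]) cube([45, 45, 409]);
translate([0, 399, 430]) cube([517, 27, 325]);


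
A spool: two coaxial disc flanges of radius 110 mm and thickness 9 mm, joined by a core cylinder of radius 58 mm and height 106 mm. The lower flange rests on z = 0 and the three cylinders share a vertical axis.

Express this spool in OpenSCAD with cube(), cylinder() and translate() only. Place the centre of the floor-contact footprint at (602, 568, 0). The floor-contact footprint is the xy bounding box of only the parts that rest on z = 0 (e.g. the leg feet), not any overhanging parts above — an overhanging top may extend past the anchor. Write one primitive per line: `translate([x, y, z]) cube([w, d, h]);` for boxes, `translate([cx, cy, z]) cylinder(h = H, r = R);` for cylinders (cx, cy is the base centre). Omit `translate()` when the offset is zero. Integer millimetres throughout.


translate([602, 568, 0]) cylinder(h = 9, r = 110);
translate([602, 568, 9]) cylinder(h = 106, r = 58);
translate([602, 568, 115]) cylinder(h = 9, r = 110);


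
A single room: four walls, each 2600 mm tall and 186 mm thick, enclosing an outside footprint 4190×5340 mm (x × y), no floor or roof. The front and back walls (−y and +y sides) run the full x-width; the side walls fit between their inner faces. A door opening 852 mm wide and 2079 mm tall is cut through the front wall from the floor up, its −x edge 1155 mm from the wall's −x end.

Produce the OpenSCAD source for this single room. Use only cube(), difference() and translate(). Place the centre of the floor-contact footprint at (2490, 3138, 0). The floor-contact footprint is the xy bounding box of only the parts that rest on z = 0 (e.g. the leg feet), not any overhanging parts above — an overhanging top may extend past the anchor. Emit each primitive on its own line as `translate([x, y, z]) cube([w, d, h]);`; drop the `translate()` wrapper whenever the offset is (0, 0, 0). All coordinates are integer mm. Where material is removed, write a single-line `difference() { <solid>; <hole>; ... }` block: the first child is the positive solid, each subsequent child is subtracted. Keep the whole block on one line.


difference() { translate([395, 468, 0]) cube([4190, 186, 2600]); translate([1550, 468, 0]) cube([852, 186, 2079]); }
translate([395, 5622, 0]) cube([4190, 186, 2600]);
translate([395, 654, 0]) cube([186, 4968, 2600]);
translate([4399, 654, 0]) cube([186, 4968, 2600]);


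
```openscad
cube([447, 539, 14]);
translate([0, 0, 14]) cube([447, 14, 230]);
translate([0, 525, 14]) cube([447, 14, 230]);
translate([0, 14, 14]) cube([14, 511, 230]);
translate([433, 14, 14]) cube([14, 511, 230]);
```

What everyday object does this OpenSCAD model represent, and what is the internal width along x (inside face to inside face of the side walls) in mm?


An open box. The internal width is 419 mm.

A 447×539 base slab with four walls standing on it — an open box. The base is 447 mm wide and the walls are 14 mm thick, so the internal width is 447 − 2 × 14 = 419 mm.


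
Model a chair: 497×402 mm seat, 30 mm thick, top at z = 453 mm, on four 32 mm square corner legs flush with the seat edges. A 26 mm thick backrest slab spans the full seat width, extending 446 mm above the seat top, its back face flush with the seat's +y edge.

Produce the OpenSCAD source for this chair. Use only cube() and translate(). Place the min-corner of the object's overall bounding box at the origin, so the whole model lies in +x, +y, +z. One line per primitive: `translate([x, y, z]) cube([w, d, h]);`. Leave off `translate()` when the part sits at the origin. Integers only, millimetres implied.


translate([0, 0, 423]) cube([497, 402, 30]);
cube([32, 32, 423]);
translate([465, 0, 0]) cube([32, 32, 423]);
translate([0, 370, 0]) cube([32, 32, 423]);
translate([465, 370, 0]) cube([32, 32, 423]);
translate([0, 376, 453]) cube([497, 26, 446]);


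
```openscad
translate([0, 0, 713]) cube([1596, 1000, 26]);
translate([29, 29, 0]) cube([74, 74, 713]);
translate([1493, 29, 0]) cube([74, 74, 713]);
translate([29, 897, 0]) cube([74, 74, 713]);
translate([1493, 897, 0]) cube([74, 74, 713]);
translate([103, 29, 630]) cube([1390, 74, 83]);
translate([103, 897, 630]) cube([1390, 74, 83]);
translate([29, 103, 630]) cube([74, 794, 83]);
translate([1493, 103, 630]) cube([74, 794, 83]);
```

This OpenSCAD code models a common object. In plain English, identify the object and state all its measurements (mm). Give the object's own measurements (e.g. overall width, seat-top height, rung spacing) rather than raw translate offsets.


A table: top 1596 mm (x) × 1000 mm (y), 26 mm thick, upper face at z = 739 mm, on four 74×74 mm square legs, each inset 29 mm from the nearest pair of top edges from z = 0 to the bottom of the top. Four apron rails, 74 mm thick and 83 mm tall, run between adjacent legs with their top edges flush with the underside of the top and their outer faces flush with the legs' outer faces.


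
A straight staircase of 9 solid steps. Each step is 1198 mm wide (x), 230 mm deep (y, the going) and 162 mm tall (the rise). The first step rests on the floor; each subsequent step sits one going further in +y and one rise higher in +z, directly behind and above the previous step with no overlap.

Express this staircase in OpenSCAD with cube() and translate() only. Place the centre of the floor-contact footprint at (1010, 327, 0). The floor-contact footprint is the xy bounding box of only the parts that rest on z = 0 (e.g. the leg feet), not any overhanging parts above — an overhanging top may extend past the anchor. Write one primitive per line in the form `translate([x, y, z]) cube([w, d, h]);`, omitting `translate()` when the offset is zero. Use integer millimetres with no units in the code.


translate([411, 212, 0]) cube([1198, 230, 162]);
translate([411, 442, 162]) cube([1198, 230, 162]);
translate([411, 672, 324]) cube([1198, 230, 162]);
translate([411, 902, 486]) cube([1198, 230, 162]);
translate([411, 1132, 648]) cube([1198, 230, 162]);
translate([411, 1362, 810]) cube([1198, 230, 162]);
translate([411, 1592, 972]) cube([1198, 230, 162]);
translate([411, 1822, 1134]) cube([1198, 230, 162]);
translate([411, 2052, 1296]) cube([1198, 230, 162]);


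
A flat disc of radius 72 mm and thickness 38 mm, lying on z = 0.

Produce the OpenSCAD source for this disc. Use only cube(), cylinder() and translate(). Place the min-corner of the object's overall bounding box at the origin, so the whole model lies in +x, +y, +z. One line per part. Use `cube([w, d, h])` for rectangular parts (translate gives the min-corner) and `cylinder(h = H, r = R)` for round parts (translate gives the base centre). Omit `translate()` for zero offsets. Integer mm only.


translate([72, 72, 0]) cylinder(h = 38, r = 72);


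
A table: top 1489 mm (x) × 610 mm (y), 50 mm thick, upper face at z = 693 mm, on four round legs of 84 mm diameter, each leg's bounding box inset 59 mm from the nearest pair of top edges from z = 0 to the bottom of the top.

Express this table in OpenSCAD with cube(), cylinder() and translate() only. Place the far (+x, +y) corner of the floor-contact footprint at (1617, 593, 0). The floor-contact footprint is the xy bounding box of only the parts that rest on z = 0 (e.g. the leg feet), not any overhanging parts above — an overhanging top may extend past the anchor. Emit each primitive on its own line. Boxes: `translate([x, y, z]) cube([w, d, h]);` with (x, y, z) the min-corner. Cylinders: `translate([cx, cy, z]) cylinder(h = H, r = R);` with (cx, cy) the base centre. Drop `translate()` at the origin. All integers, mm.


translate([187, 42, 643]) cube([1489, 610, 50]);
translate([288, 143, 0]) cylinder(h = 643, r = 42);
translate([1575, 143, 0]) cylinder(h = 643, r = 42);
translate([288, 551, 0]) cylinder(h = 643, r = 42);
translate([1575, 551, 0]) cylinder(h = 643, r = 42);


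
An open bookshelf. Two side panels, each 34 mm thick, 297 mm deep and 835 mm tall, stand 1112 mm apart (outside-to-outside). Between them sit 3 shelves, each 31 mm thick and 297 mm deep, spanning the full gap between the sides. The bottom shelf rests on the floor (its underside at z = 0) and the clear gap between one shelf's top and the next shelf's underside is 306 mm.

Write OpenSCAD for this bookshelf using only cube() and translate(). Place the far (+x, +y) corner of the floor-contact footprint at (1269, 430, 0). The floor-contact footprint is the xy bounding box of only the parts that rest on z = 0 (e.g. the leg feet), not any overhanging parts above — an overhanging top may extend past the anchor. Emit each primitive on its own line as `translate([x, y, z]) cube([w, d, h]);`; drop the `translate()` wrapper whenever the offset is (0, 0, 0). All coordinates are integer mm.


translate([157, 133, 0]) cube([34, 297, 835]);
translate([1235, 133, 0]) cube([34, 297, 835]);
translate([191, 133, 0]) cube([1044, 297, 31]);
translate([191, 133, 337]) cube([1044, 297, 31]);
translate([191, 133, 674]) cube([1044, 297, 31]);


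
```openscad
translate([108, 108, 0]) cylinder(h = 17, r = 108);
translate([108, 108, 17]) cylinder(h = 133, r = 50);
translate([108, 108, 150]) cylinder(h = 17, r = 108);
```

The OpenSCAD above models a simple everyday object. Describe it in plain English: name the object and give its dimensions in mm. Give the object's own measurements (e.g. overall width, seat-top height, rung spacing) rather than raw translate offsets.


A spool: two coaxial disc flanges of radius 108 mm and thickness 17 mm, joined by a core cylinder of radius 50 mm and height 133 mm. The lower flange rests on z = 0 and the three cylinders share a vertical axis.


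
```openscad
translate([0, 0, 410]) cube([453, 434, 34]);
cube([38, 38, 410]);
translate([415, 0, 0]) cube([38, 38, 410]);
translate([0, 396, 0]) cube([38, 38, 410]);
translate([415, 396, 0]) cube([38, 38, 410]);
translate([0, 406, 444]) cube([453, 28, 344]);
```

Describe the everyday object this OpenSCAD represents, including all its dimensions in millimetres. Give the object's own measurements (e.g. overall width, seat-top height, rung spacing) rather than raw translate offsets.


A chair. The seat is a 453×434×34 mm slab with its top at z = 444 mm, on four 38×38 mm corner legs (flush with the seat edges, standing on z = 0). A flat backrest 28 mm thick, 344 mm tall, spans the full seat width and rises from the seat top along its +y edge, rear face flush with the rear of the seat.


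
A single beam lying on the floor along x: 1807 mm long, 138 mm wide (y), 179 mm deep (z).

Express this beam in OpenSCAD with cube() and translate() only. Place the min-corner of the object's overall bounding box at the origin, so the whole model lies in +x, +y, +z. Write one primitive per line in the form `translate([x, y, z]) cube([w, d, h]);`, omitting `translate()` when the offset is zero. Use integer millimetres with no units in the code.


cube([1807, 138, 179]);


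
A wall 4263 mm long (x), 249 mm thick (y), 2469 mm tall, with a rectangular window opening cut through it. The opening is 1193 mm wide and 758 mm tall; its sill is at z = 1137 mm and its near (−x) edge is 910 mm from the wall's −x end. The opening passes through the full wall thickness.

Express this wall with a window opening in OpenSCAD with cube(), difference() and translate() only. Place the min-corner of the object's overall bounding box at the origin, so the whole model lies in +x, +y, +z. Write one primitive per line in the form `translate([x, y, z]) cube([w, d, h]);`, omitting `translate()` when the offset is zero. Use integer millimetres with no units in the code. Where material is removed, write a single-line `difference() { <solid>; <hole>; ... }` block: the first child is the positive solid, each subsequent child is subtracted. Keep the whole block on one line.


difference() { cube([4263, 249, 2469]); translate([910, 0, 1137]) cube([1193, 249, 758]); }


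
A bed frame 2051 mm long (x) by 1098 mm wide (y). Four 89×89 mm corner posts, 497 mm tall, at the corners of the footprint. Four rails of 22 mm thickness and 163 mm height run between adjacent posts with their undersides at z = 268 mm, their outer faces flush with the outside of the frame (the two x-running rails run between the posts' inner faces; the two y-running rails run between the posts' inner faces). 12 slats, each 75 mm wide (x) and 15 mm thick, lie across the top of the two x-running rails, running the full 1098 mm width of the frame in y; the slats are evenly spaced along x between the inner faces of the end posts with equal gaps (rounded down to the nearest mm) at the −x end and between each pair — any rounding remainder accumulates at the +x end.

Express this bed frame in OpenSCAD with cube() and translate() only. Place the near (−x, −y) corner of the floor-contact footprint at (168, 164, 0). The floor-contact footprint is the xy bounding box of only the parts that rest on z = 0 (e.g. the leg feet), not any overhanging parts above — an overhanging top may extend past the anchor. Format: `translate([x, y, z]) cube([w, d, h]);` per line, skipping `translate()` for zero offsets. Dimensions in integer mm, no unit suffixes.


// slat z = rail_z + rail_h = 268 + 163 = 431
// slat gap = ⌊(1873 − 12·75) / 13⌋ = 74
translate([168, 164, 0]) cube([89, 89, 497]);
translate([168, 1173, 0]) cube([89, 89, 497]);
translate([2130, 164, 0]) cube([89, 89, 497]);
translate([2130, 1173, 0]) cube([89, 89, 497]);
translate([257, 164, 268]) cube([1873, 22, 163]);
translate([257, 1240, 268]) cube([1873, 22, 163]);
translate([168, 253, 268]) cube([22, 920, 163]);
translate([2197, 253, 268]) cube([22, 920, 163]);
translate([331, 164, 431]) cube([75, 1098, 15]);
translate([480, 164, 431]) cube([75, 1098, 15]);
translate([629, 164, 431]) cube([75, 1098, 15]);
translate([778, 164, 431]) cube([75, 1098, 15]);
translate([927, 164, 431]) cube([75, 1098, 15]);
translate([1076, 164, 431]) cube([75, 1098, 15]);
translate([1225, 164, 431]) cube([75, 1098, 15]);
translate([1374, 164, 431]) cube([75, 1098, 15]);
translate([1523, 164, 431]) cube([75, 1098, 15]);
translate([1672, 164, 431]) cube([75, 1098, 15]);
translate([1821, 164, 431]) cube([75, 1098, 15]);
translate([1970, 164, 431]) cube([75, 1098, 15]);


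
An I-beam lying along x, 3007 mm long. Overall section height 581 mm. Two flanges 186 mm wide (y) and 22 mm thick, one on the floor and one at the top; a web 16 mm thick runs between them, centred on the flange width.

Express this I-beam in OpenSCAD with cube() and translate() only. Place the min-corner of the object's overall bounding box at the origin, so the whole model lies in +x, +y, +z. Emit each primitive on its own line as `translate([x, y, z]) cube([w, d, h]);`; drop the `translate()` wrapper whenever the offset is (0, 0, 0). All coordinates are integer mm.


cube([3007, 186, 22]);
translate([0, 85, 22]) cube([3007, 16, 537]);
translate([0, 0, 559]) cube([3007, 186, 22]);


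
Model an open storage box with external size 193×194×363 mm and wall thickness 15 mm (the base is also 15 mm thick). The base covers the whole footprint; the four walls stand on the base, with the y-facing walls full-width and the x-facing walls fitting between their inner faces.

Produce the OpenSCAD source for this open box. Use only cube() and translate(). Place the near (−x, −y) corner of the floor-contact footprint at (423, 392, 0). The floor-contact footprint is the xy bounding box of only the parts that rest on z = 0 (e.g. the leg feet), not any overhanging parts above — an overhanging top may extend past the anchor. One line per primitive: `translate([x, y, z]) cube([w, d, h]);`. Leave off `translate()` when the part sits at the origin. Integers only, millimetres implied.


translate([423, 392, 0]) cube([193, 194, 15]);
translate([423, 392, 15]) cube([193, 15, 348]);
translate([423, 571, 15]) cube([193, 15, 348]);
translate([423, 407, 15]) cube([15, 164, 348]);
translate([601, 407, 15]) cube([15, 164, 348]);


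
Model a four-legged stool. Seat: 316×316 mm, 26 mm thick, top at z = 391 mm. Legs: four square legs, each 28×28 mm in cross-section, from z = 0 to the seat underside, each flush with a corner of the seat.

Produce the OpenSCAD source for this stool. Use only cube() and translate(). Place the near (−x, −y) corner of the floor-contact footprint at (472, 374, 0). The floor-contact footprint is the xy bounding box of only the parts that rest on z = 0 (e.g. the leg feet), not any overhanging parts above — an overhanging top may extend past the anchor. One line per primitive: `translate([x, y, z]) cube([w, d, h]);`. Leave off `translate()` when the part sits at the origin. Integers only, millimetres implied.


translate([472, 374, 365]) cube([316, 316, 26]);
translate([472, 374, 0]) cube([28, 28, 365]);
translate([760, 374, 0]) cube([28, 28, 365]);
translate([472, 662, 0]) cube([28, 28, 365]);
translate([760, 662, 0]) cube([28, 28, 365]);


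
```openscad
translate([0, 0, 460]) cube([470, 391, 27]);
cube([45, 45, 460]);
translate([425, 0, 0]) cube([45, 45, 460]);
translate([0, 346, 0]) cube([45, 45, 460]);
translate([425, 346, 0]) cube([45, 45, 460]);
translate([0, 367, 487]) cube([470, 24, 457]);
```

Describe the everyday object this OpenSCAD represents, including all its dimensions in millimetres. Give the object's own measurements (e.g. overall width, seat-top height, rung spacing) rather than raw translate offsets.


A chair. The seat is a 470×391×27 mm slab with its top at z = 487 mm, on four 45×45 mm corner legs (flush with the seat edges, standing on z = 0). A flat backrest 24 mm thick, 457 mm tall, spans the full seat width and rises from the seat top along its +y edge, rear face flush with the rear of the seat.


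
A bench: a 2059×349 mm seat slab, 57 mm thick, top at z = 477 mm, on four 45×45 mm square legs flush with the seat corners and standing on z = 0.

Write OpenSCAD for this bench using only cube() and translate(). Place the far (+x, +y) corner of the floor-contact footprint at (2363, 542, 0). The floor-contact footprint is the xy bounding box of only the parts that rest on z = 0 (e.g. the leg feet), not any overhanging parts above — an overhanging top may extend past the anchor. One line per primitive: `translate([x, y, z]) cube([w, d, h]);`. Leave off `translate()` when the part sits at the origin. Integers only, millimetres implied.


// leg_h = 477 − 57 = 420
translate([304, 193, 420]) cube([2059, 349, 57]);
translate([304, 193, 0]) cube([45, 45, 420]);
translate([304, 497, 0]) cube([45, 45, 420]);
translate([2318, 193, 0]) cube([45, 45, 420]);
translate([2318, 497, 0]) cube([45, 45, 420]);


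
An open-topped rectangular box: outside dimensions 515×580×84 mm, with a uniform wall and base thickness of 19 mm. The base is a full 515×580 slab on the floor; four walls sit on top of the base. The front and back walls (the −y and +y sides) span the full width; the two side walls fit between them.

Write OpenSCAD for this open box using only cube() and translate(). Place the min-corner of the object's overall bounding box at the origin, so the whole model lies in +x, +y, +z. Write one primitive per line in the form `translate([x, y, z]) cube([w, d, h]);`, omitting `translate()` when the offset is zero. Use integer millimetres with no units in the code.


cube([515, 580, 19]);
translate([0, 0, 19]) cube([515, 19, 65]);
translate([0, 561, 19]) cube([515, 19, 65]);
translate([0, 19, 19]) cube([19, 542, 65]);
translate([496, 19, 19]) cube([19, 542, 65]);
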